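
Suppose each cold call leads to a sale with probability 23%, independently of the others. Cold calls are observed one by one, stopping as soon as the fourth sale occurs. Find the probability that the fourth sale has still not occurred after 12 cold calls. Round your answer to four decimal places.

0.7096

Needing more than 12 cold calls ⇔ fewer than 4 successes in the first 12. With X ~ Binomial(12, 0.23), P(Y > 12) = P(X ≤ 3).
  k=0: C(12,0)·0.23^0·0.77^12 = 0.043440
  k=1: C(12,1)·0.23^1·0.77^11 = 0.155707
  k=2: C(12,2)·0.23^2·0.77^10 = 0.255804
  k=3: C(12,3)·0.23^3·0.77^9 = 0.254696
P(X ≤ 3) = 0.709647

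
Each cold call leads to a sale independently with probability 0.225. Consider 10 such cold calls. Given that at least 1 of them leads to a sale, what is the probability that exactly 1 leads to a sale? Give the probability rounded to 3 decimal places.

0.246

X ~ Binomial(10, 0.225). Want P(X=1 | X≥1) = P(X=1) / P(X≥1).
P(X=1) = C(10,1)·0.225^1·0.775^9 = 0.22693
P(X≥1) = 1 − 0.07817 = 0.92183
Ratio = 0.22693 / 0.92183 = 0.24618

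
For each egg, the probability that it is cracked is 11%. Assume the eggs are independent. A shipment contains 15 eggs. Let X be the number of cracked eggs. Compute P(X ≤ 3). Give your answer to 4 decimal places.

0.9258

X ~ Binomial(15, 0.11); P(X ≤ 3) = Σ C(15,k) p^k (1−p)^(15−k) over k:
  k=0: C(15,0)·0.11^0·0.89^15 = 0.174121
  k=1: C(15,1)·0.11^1·0.89^14 = 0.322808
  k=2: C(15,2)·0.11^2·0.89^13 = 0.279283
  k=3: C(15,3)·0.11^3·0.89^12 = 0.149579
Total = 0.925790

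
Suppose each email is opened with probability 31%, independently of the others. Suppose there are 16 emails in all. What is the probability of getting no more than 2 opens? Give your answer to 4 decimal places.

X ~ Binomial(16, 0.31); P(X ≤ 2) = Σ C(16,k) p^k (1−p)^(16−k) over k:
  k=0: C(16,0)·0.31^0·0.69^16 = 0.002640
  k=1: C(16,1)·0.31^1·0.69^15 = 0.018977
  k=2: C(16,2)·0.31^2·0.69^14 = 0.063943
Total = 0.085559

0.0856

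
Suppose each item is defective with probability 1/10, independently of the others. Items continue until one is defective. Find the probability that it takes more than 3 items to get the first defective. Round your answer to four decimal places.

Y = number of items to the first success; geometric, p = 0.10.
P(Y > 3) = P(first 3 all fail) = (1−p)^3 = 0.729000

0.7290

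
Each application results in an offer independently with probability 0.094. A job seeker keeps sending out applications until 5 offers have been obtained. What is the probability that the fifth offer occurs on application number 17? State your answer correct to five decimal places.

Y = trial on which the fifth success occurs; negative binomial, r=5, p=0.094.
P(Y=17) = C(16,4) · p^5 · (1−p)^12
= 1820 · 7.339e-06 · 0.30587 = 0.0040855

0.00409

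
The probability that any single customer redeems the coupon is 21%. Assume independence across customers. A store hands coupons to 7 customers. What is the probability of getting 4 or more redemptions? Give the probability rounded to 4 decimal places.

0.0394

X ~ Binomial(7, 0.21); P(X ≥ 4) = Σ C(7,k) p^k (1−p)^(7−k) over k:
  k=4: C(7,4)·0.21^4·0.79^3 = 0.033560
  k=5: C(7,5)·0.21^5·0.79^2 = 0.005353
  k=6: C(7,6)·0.21^6·0.79^1 = 0.000474
  k=7: C(7,7)·0.21^7·0.79^0 = 0.000018
Total = 0.039405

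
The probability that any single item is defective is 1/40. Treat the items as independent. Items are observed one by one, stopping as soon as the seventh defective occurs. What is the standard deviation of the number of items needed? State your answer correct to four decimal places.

104.4988

Y = total items until the seventh success; negative binomial with r=7, p=0.025.
SD(Y) = √[r(1−p)/p²] = √(10920.000000) = 104.498804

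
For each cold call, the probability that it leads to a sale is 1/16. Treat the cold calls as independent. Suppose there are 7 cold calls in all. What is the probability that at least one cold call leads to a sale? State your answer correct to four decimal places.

0.3635

P(at least one) = 1 − P(none) = 1 − (1 − 0.0625)^7
= 1 − 0.636501 = 0.363499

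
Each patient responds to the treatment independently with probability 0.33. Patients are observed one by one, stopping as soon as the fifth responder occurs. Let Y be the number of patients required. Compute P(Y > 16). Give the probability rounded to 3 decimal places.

Needing more than 16 patients ⇔ fewer than 5 successes in the first 16. With X ~ Binomial(16, 0.33), P(Y > 16) = P(X ≤ 4).
  k=0: C(16,0)·0.33^0·0.67^16 = 0.00165
  k=1: C(16,1)·0.33^1·0.67^15 = 0.01299
  k=2: C(16,2)·0.33^2·0.67^14 = 0.04800
  k=3: C(16,3)·0.33^3·0.67^13 = 0.11033
  k=4: C(16,4)·0.33^4·0.67^12 = 0.17661
P(X ≤ 4) = 0.34959

0.350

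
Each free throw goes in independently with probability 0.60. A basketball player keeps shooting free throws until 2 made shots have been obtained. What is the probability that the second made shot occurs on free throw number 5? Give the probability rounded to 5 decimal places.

Y = trial on which the second success occurs; negative binomial, r=2, p=0.60.
P(Y=5) = C(4,1) · p^2 · (1−p)^3
= 4 · 0.36 · 0.064 = 0.0921600

0.09216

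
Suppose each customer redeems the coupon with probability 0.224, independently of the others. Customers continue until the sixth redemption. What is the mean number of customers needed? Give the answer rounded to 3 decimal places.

26.786

Y = total customers until the sixth success; negative binomial with r=6, p=0.224.
E[Y] = r / p = 6 / 0.224 = 26.78571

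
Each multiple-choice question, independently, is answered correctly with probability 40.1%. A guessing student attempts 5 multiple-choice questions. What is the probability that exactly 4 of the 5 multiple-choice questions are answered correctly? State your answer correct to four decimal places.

0.0774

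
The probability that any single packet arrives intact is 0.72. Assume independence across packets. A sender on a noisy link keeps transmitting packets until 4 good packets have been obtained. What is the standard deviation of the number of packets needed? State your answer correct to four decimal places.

Y = total packets until the fourth success; negative binomial with r=4, p=0.72.
SD(Y) = √[r(1−p)/p²] = √(2.160494) = 1.469862

1.4699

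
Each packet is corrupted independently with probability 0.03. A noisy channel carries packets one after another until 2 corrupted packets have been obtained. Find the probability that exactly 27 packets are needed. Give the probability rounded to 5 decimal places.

Y = trial on which the second success occurs; negative binomial, r=2, p=0.03.
P(Y=27) = C(26,1) · p^2 · (1−p)^25
= 26 · 0.0009 · 0.46697 = 0.0109272

0.01093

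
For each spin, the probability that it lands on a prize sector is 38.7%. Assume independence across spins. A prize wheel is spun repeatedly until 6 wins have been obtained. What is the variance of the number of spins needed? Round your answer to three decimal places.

Y = total spins until the sixth success; negative binomial with r=6, p=0.387.
Var(Y) = r(1−p)/p² = 6·0.613 / 0.387² = 24.55782

24.558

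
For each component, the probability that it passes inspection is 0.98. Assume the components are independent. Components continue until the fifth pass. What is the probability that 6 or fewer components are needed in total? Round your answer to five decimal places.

Finishing within 6 components ⇔ at least 5 successes in the first 6. With X ~ Binomial(6, 0.98), P(Y ≤ 6) = 1 − P(X ≤ 4).
  k=0: C(6,0)·0.98^0·0.02^6 = 0.0000000
  k=1: C(6,1)·0.98^1·0.02^5 = 0.0000000
  k=2: C(6,2)·0.98^2·0.02^4 = 0.0000023
  k=3: C(6,3)·0.98^3·0.02^3 = 0.0001506
  k=4: C(6,4)·0.98^4·0.02^2 = 0.0055342
1 − 0.0056871 = 0.9943129

0.99431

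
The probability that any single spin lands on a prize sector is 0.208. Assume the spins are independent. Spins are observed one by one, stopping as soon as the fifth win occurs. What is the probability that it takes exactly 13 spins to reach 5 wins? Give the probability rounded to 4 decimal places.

Y = trial on which the fifth success occurs; negative binomial, r=5, p=0.208.
P(Y=13) = C(12,4) · p^5 · (1−p)^8
= 495 · 0.00038933 · 0.15481 = 0.029835

0.0298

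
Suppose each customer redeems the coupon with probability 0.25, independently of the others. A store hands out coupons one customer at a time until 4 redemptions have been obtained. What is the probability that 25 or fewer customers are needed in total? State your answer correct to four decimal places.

Finishing within 25 customers ⇔ at least 4 successes in the first 25. With X ~ Binomial(25, 0.25), P(Y ≤ 25) = 1 − P(X ≤ 3).
  k=0: C(25,0)·0.25^0·0.75^25 = 0.000753
  k=1: C(25,1)·0.25^1·0.75^24 = 0.006271
  k=2: C(25,2)·0.25^2·0.75^23 = 0.025085
  k=3: C(25,3)·0.25^3·0.75^22 = 0.064106
1 − 0.096214 = 0.903786

0.9038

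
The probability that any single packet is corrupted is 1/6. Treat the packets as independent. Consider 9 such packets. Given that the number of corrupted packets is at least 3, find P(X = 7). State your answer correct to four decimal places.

X ~ Binomial(9, 0.166667). Want P(X=7 | X≥3) = P(X=7) / P(X≥3).
P(X=7) = C(9,7)·0.166667^7·0.833333^2 = 0.000089
P(X≥3) = 1 − 0.193807 − 0.348852 − 0.279082 = 0.178260
Ratio = 0.000089 / 0.178260 = 0.000501

0.0005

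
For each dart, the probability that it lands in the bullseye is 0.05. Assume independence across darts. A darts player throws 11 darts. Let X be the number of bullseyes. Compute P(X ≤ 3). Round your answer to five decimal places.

X ~ Binomial(11, 0.05); P(X ≤ 3) = Σ C(11,k) p^k (1−p)^(11−k) over k:
  k=0: C(11,0)·0.05^0·0.95^11 = 0.5688001
  k=1: C(11,1)·0.05^1·0.95^10 = 0.3293053
  k=2: C(11,2)·0.05^2·0.95^9 = 0.0866593
  k=3: C(11,3)·0.05^3·0.95^8 = 0.0136830
Total = 0.9984477

0.99845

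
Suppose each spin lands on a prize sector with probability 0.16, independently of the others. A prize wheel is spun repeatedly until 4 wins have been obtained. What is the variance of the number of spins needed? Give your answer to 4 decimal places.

131.2500

Y = total spins until the fourth success; negative binomial with r=4, p=0.16.
Var(Y) = r(1−p)/p² = 4·0.84 / 0.16² = 131.250000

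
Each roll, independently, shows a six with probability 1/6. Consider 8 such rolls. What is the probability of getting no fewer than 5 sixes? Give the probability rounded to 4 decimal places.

X ~ Binomial(8, 0.166667); P(X ≥ 5) = Σ C(8,k) p^k (1−p)^(8−k) over k:
  k=5: C(8,5)·0.166667^5·0.833333^3 = 0.004168
  k=6: C(8,6)·0.166667^6·0.833333^2 = 0.000417
  k=7: C(8,7)·0.166667^7·0.833333^1 = 0.000024
  k=8: C(8,8)·0.166667^8·0.833333^0 = 0.000001
Total = 0.004609

0.0046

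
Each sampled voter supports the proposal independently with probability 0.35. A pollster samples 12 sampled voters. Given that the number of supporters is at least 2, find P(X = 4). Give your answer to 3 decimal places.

X ~ Binomial(12, 0.35). Want P(X=4 | X≥2) = P(X=4) / P(X≥2).
P(X=4) = C(12,4)·0.35^4·0.65^8 = 0.23669
P(X≥2) = 1 − 0.00569 − 0.03675 = 0.95756
Ratio = 0.23669 / 0.95756 = 0.24718

0.247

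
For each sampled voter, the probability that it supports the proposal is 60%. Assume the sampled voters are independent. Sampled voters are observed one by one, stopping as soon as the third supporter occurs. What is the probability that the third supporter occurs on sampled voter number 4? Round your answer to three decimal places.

0.259

Y = trial on which the third success occurs; negative binomial, r=3, p=0.60.
P(Y=4) = C(3,2) · p^3 · (1−p)^1
= 3 · 0.216 · 0.4 = 0.25920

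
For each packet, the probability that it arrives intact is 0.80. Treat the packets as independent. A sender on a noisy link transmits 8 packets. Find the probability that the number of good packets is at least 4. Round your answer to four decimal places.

X ~ Binomial(8, 0.80); P(X ≥ 4) = Σ C(8,k) p^k (1−p)^(8−k) over k:
  k=4: C(8,4)·0.80^4·0.20^4 = 0.045875
  k=5: C(8,5)·0.80^5·0.20^3 = 0.146801
  k=6: C(8,6)·0.80^6·0.20^2 = 0.293601
  k=7: C(8,7)·0.80^7·0.20^1 = 0.335544
  k=8: C(8,8)·0.80^8·0.20^0 = 0.167772
Total = 0.989594

0.9896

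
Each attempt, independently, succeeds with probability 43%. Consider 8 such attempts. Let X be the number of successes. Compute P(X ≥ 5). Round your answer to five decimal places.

X ~ Binomial(8, 0.43); P(X ≥ 5) = Σ C(8,k) p^k (1−p)^(8−k) over k:
  k=5: C(8,5)·0.43^5·0.57^3 = 0.1524596
  k=6: C(8,6)·0.43^6·0.57^2 = 0.0575067
  k=7: C(8,7)·0.43^7·0.57^1 = 0.0123949
  k=8: C(8,8)·0.43^8·0.57^0 = 0.0011688
Total = 0.2235301

0.22353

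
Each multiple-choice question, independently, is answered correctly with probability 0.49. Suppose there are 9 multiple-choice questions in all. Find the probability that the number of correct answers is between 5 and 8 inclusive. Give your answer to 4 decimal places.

X ~ Binomial(9, 0.49); P(5 ≤ X ≤ 8) = Σ C(9,k) p^k (1−p)^(9−k) over k:
  k=5: C(9,5)·0.49^5·0.51^4 = 0.240786
  k=6: C(9,6)·0.49^6·0.51^3 = 0.154229
  k=7: C(9,7)·0.49^7·0.51^2 = 0.063506
  k=8: C(9,8)·0.49^8·0.51^1 = 0.015254
Total = 0.473775

0.4738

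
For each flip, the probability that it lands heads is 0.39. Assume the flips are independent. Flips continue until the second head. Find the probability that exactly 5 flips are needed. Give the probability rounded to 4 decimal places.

Y = trial on which the second success occurs; negative binomial, r=2, p=0.39.
P(Y=5) = C(4,1) · p^2 · (1−p)^3
= 4 · 0.1521 · 0.22698 = 0.138095

0.1381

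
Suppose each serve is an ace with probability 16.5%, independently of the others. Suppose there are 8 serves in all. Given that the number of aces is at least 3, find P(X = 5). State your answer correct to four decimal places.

X ~ Binomial(8, 0.165). Want P(X=5 | X≥3) = P(X=5) / P(X≥3).
P(X=5) = C(8,5)·0.165^5·0.835^3 = 0.003987
P(X≥3) = 1 − 0.236315 − 0.373576 − 0.258372 = 0.131737
Ratio = 0.003987 / 0.131737 = 0.030266

0.0303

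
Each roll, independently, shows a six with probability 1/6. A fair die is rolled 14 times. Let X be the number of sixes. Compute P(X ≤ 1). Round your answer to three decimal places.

X ~ Binomial(14, 0.166667); P(X ≤ 1) = Σ C(14,k) p^k (1−p)^(14−k) over k:
  k=0: C(14,0)·0.166667^0·0.833333^14 = 0.07789
  k=1: C(14,1)·0.166667^1·0.833333^13 = 0.21808
Total = 0.29597

0.296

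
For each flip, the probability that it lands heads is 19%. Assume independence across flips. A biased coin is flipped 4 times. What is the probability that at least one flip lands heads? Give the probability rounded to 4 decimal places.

P(at least one) = 1 − P(none) = 1 − (1 − 0.19)^4
= 1 − 0.430467 = 0.569533

0.5695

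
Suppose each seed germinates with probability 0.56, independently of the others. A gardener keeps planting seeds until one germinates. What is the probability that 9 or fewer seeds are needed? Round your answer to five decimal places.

0.99938

Y = number of seeds to the first success; geometric, p = 0.56.
P(Y ≤ 9) = 1 − (1−p)^9 = 1 − 0.0006181 = 0.9993819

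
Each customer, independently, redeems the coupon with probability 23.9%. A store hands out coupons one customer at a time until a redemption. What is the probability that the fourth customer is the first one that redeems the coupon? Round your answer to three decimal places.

Geometric (trials to first success), p = 0.239.
P(Y = 4) = (1−p)^3 · p = 0.44071 · 0.239 = 0.10533

0.105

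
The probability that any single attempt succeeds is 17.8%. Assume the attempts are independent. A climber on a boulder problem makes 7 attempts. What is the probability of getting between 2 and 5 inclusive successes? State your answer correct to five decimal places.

0.36187

X ~ Binomial(7, 0.178); P(2 ≤ X ≤ 5) = Σ C(7,k) p^k (1−p)^(7−k) over k:
  k=2: C(7,2)·0.178^2·0.822^5 = 0.2496999
  k=3: C(7,3)·0.178^3·0.822^4 = 0.0901188
  k=4: C(7,4)·0.178^4·0.822^3 = 0.0195148
  k=5: C(7,5)·0.178^5·0.822^2 = 0.0025355
Total = 0.3618690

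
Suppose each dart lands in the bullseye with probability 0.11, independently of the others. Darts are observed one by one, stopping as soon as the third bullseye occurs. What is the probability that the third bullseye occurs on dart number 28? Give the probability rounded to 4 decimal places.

Y = trial on which the third success occurs; negative binomial, r=3, p=0.11.
P(Y=28) = C(27,2) · p^3 · (1−p)^25
= 351 · 0.001331 · 0.054294 = 0.025365

0.0254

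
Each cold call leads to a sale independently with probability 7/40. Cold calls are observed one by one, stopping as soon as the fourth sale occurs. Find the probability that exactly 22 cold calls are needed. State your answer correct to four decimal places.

Y = trial on which the fourth success occurs; negative binomial, r=4, p=0.175.
P(Y=22) = C(21,3) · p^4 · (1−p)^18
= 1330 · 0.00093789 · 0.031345 = 0.039100

0.0391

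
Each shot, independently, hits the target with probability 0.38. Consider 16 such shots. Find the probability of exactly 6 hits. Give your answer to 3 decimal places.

X ~ Binomial(n=16, p=0.38).
P(X=6) = C(16,6) · p^6 · (1−p)^10
= 8008 · 0.0030109 · 0.008393 = 0.20237

0.202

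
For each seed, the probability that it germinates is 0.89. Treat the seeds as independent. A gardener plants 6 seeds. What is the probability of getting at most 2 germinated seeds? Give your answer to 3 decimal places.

X ~ Binomial(6, 0.89); P(X ≤ 2) = Σ C(6,k) p^k (1−p)^(6−k) over k:
  k=0: C(6,0)·0.89^0·0.11^6 = 0.00000
  k=1: C(6,1)·0.89^1·0.11^5 = 0.00009
  k=2: C(6,2)·0.89^2·0.11^4 = 0.00174
Total = 0.00183

0.002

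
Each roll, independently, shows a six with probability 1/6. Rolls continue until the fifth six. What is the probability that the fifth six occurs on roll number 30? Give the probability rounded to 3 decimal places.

0.032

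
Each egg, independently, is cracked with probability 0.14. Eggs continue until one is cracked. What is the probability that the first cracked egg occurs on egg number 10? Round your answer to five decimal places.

0.03603

Geometric (trials to first success), p = 0.14.
P(Y = 10) = (1−p)^9 · p = 0.25733 · 0.14 = 0.0360258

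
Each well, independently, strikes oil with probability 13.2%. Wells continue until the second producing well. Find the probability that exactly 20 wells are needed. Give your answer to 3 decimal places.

0.026

Y = trial on which the second success occurs; negative binomial, r=2, p=0.132.
P(Y=20) = C(19,1) · p^2 · (1−p)^18
= 19 · 0.017424 · 0.078227 = 0.02590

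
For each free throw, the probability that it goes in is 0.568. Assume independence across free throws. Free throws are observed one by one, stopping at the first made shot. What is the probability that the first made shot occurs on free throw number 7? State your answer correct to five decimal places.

Geometric (trials to first success), p = 0.568.
P(Y = 7) = (1−p)^6 · p = 0.0064998 · 0.568 = 0.0036919

0.00369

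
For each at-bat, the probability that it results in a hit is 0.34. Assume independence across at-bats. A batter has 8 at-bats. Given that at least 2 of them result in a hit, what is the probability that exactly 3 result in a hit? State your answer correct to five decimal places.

0.33796

X ~ Binomial(8, 0.34). Want P(X=3 | X≥2) = P(X=3) / P(X≥2).
P(X=3) = C(8,3)·0.34^3·0.66^5 = 0.2756414
P(X≥2) = 1 − 0.0360041 − 0.1483804 = 0.8156156
Ratio = 0.2756414 / 0.8156156 = 0.3379551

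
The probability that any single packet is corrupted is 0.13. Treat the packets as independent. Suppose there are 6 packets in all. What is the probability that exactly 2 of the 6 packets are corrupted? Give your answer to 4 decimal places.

X ~ Binomial(n=6, p=0.13).
P(X=2) = C(6,2) · p^2 · (1−p)^4
= 15 · 0.0169 · 0.5729 = 0.145230

0.1452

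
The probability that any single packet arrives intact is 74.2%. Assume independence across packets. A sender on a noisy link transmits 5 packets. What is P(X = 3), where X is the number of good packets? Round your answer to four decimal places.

0.2719

X ~ Binomial(n=5, p=0.742).
P(X=3) = C(5,3) · p^3 · (1−p)^2
= 10 · 0.40852 · 0.066564 = 0.271926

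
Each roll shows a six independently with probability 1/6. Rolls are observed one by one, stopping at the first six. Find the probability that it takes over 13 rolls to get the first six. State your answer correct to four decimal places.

Y = number of rolls to the first success; geometric, p = 0.166667.
P(Y > 13) = P(first 13 all fail) = (1−p)^13 = 0.093464

0.0935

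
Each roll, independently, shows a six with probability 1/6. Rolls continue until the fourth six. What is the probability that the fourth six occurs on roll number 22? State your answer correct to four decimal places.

0.0385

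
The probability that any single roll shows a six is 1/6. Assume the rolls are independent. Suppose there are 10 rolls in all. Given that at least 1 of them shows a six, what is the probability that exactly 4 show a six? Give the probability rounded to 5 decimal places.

0.06472

X ~ Binomial(10, 0.166667). Want P(X=4 | X≥1) = P(X=4) / P(X≥1).
P(X=4) = C(10,4)·0.166667^4·0.833333^6 = 0.0542659
P(X≥1) = 1 − 0.1615056 = 0.8384944
Ratio = 0.0542659 / 0.8384944 = 0.0647182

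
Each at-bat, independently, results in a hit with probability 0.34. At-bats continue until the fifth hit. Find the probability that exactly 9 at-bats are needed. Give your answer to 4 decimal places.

Y = trial on which the fifth success occurs; negative binomial, r=5, p=0.34.
P(Y=9) = C(8,4) · p^5 · (1−p)^4
= 70 · 0.0045435 · 0.18975 = 0.060349

0.0603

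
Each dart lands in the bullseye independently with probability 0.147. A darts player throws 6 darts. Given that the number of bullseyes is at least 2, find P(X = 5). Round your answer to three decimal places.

0.002

X ~ Binomial(6, 0.147). Want P(X=5 | X≥2) = P(X=5) / P(X≥2).
P(X=5) = C(6,5)·0.147^5·0.853^1 = 0.00035
P(X≥2) = 1 − 0.38521 − 0.39830 = 0.21649
Ratio = 0.00035 / 0.21649 = 0.00162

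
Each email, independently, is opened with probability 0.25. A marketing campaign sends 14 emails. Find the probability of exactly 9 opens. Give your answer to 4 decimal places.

0.0018

X ~ Binomial(n=14, p=0.25).
P(X=9) = C(14,9) · p^9 · (1−p)^5
= 2002 · 3.8147e-06 · 0.2373 = 0.001812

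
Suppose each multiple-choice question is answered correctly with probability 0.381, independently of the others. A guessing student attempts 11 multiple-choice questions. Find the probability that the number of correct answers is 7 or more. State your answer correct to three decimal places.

X ~ Binomial(11, 0.381); P(X ≥ 7) = Σ C(11,k) p^k (1−p)^(11−k) over k:
  k=7: C(11,7)·0.381^7·0.619^4 = 0.05646
  k=8: C(11,8)·0.381^8·0.619^3 = 0.01738
  k=9: C(11,9)·0.381^9·0.619^2 = 0.00357
  k=10: C(11,10)·0.381^10·0.619^1 = 0.00044
  k=11: C(11,11)·0.381^11·0.619^0 = 0.00002
Total = 0.07787

0.078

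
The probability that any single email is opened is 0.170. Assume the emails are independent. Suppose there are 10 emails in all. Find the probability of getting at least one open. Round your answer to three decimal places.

0.845

P(at least one) = 1 − P(none) = 1 − (1 − 0.17)^10
= 1 − 0.15516 = 0.84484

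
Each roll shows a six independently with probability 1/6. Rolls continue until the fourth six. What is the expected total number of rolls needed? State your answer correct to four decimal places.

24.0000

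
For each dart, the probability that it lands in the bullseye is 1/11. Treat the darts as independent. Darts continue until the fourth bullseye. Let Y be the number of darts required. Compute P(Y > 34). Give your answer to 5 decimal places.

Needing more than 34 darts ⇔ fewer than 4 successes in the first 34. With X ~ Binomial(34, 0.090909), P(Y > 34) = P(X ≤ 3).
  k=0: C(34,0)·0.090909^0·0.909091^34 = 0.0391425
  k=1: C(34,1)·0.090909^1·0.909091^33 = 0.1330845
  k=2: C(34,2)·0.090909^2·0.909091^32 = 0.2195895
  k=3: C(34,3)·0.090909^3·0.909091^31 = 0.2342288
P(X ≤ 3) = 0.6260454

0.62605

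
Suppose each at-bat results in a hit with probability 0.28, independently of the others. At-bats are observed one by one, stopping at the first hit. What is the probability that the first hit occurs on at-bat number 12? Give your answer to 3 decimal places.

0.008

Geometric (trials to first success), p = 0.28.
P(Y = 12) = (1−p)^11 · p = 0.026956 · 0.28 = 0.00755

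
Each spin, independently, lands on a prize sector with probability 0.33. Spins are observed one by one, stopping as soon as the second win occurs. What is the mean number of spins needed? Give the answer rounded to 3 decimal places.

Y = total spins until the second success; negative binomial with r=2, p=0.33.
E[Y] = r / p = 2 / 0.33 = 6.06061

6.061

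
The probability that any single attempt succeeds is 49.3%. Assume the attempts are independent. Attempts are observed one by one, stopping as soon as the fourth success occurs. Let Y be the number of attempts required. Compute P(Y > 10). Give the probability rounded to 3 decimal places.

Needing more than 10 attempts ⇔ fewer than 4 successes in the first 10. With X ~ Binomial(10, 0.493), P(Y > 10) = P(X ≤ 3).
  k=0: C(10,0)·0.493^0·0.507^10 = 0.00112
  k=1: C(10,1)·0.493^1·0.507^9 = 0.01091
  k=2: C(10,2)·0.493^2·0.507^8 = 0.04775
  k=3: C(10,3)·0.493^3·0.507^7 = 0.12382
P(X ≤ 3) = 0.18360

0.184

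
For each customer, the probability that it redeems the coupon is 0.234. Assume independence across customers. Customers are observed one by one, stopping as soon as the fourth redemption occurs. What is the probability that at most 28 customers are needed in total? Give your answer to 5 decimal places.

Finishing within 28 customers ⇔ at least 4 successes in the first 28. With X ~ Binomial(28, 0.234), P(Y ≤ 28) = 1 − P(X ≤ 3).
  k=0: C(28,0)·0.234^0·0.766^28 = 0.0005733
  k=1: C(28,1)·0.234^1·0.766^27 = 0.0049040
  k=2: C(28,2)·0.234^2·0.766^26 = 0.0202242
  k=3: C(28,3)·0.234^3·0.766^25 = 0.0535440
1 − 0.0792455 = 0.9207545

0.92075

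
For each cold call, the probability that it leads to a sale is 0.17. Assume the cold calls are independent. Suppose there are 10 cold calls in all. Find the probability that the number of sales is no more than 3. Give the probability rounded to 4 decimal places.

X ~ Binomial(10, 0.17); P(X ≤ 3) = Σ C(10,k) p^k (1−p)^(10−k) over k:
  k=0: C(10,0)·0.17^0·0.83^10 = 0.155160
  k=1: C(10,1)·0.17^1·0.83^9 = 0.317798
  k=2: C(10,2)·0.17^2·0.83^8 = 0.292911
  k=3: C(10,3)·0.17^3·0.83^7 = 0.159983
Total = 0.925853

0.9259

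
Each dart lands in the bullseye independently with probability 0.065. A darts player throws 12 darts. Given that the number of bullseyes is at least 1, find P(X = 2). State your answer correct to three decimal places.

0.257

X ~ Binomial(12, 0.065). Want P(X=2 | X≥1) = P(X=2) / P(X≥1).
P(X=2) = C(12,2)·0.065^2·0.935^10 = 0.14239
P(X≥1) = 1 − 0.44642 = 0.55358
Ratio = 0.14239 / 0.55358 = 0.25722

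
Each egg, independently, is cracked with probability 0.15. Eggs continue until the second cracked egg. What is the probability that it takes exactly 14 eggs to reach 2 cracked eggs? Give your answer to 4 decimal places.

0.0416

Y = trial on which the second success occurs; negative binomial, r=2, p=0.15.
P(Y=14) = C(13,1) · p^2 · (1−p)^12
= 13 · 0.0225 · 0.14224 = 0.041606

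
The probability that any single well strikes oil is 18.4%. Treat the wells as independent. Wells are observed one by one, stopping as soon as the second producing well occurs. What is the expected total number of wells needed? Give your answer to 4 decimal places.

10.8696

Y = total wells until the second success; negative binomial with r=2, p=0.184.
E[Y] = r / p = 2 / 0.184 = 10.869565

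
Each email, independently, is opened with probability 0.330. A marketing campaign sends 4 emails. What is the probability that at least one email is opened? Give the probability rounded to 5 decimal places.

0.79849

P(at least one) = 1 − P(none) = 1 − (1 − 0.33)^4
= 1 − 0.2015112 = 0.7984888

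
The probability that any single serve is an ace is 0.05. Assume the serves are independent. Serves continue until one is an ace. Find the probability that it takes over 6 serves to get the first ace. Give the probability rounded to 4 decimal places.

Y = number of serves to the first success; geometric, p = 0.05.
P(Y > 6) = P(first 6 all fail) = (1−p)^6 = 0.735092

0.7351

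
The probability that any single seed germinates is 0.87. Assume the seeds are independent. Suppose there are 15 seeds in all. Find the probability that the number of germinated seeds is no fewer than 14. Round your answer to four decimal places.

0.4013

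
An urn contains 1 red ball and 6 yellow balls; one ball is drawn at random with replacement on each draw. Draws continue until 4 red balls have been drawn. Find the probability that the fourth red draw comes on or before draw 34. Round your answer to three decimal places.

Finishing within 34 draws ⇔ at least 4 successes in the first 34. With X ~ Binomial(34, 0.142857), P(Y ≤ 34) = 1 − P(X ≤ 3).
  k=0: C(34,0)·0.142857^0·0.857143^34 = 0.00529
  k=1: C(34,1)·0.142857^1·0.857143^33 = 0.03000
  k=2: C(34,2)·0.142857^2·0.857143^32 = 0.08250
  k=3: C(34,3)·0.142857^3·0.857143^31 = 0.14667
1 − 0.26447 = 0.73553

0.736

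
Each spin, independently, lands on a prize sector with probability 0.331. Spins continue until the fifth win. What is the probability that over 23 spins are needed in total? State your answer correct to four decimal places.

0.0791

Needing more than 23 spins ⇔ fewer than 5 successes in the first 23. With X ~ Binomial(23, 0.331), P(Y > 23) = P(X ≤ 4).
  k=0: C(23,0)·0.331^0·0.669^23 = 0.000097
  k=1: C(23,1)·0.331^1·0.669^22 = 0.001099
  k=2: C(23,2)·0.331^2·0.669^21 = 0.005980
  k=3: C(23,3)·0.331^3·0.669^20 = 0.020712
  k=4: C(23,4)·0.331^4·0.669^19 = 0.051239
P(X ≤ 4) = 0.079126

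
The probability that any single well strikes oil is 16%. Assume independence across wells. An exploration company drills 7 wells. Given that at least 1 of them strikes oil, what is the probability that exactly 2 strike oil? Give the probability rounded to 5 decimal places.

X ~ Binomial(7, 0.16). Want P(X=2 | X≥1) = P(X=2) / P(X≥1).
P(X=2) = C(7,2)·0.16^2·0.84^5 = 0.2248307
P(X≥1) = 1 − 0.2950903 = 0.7049097
Ratio = 0.2248307 / 0.7049097 = 0.3189497

0.31895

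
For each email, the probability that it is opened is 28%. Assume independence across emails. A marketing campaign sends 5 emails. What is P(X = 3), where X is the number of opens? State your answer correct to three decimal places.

X ~ Binomial(n=5, p=0.28).
P(X=3) = C(5,3) · p^3 · (1−p)^2
= 10 · 0.021952 · 0.5184 = 0.11380

0.114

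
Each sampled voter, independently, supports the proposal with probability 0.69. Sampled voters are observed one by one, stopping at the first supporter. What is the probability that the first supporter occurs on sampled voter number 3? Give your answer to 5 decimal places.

Geometric (trials to first success), p = 0.69.
P(Y = 3) = (1−p)^2 · p = 0.0961 · 0.69 = 0.0663090

0.06631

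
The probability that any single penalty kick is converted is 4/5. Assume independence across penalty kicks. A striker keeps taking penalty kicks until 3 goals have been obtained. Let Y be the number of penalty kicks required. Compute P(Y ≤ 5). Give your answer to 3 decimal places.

Finishing within 5 penalty kicks ⇔ at least 3 successes in the first 5. With X ~ Binomial(5, 0.80), P(Y ≤ 5) = 1 − P(X ≤ 2).
  k=0: C(5,0)·0.80^0·0.20^5 = 0.00032
  k=1: C(5,1)·0.80^1·0.20^4 = 0.00640
  k=2: C(5,2)·0.80^2·0.20^3 = 0.05120
1 − 0.05792 = 0.94208

0.942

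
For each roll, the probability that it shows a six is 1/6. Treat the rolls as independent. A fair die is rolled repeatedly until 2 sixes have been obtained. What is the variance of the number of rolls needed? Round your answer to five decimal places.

60.00000

Y = total rolls until the second success; negative binomial with r=2, p=0.166667.
Var(Y) = r(1−p)/p² = 2·0.833333 / 0.166667² = 60.0000000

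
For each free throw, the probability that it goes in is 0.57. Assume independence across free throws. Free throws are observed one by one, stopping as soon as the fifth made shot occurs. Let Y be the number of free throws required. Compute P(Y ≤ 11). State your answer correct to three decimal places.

0.859

Finishing within 11 free throws ⇔ at least 5 successes in the first 11. With X ~ Binomial(11, 0.57), P(Y ≤ 11) = 1 − P(X ≤ 4).
  k=0: C(11,0)·0.57^0·0.43^11 = 0.00009
  k=1: C(11,1)·0.57^1·0.43^10 = 0.00136
  k=2: C(11,2)·0.57^2·0.43^9 = 0.00898
  k=3: C(11,3)·0.57^3·0.43^8 = 0.03572
  k=4: C(11,4)·0.57^4·0.43^7 = 0.09469
1 − 0.14083 = 0.85917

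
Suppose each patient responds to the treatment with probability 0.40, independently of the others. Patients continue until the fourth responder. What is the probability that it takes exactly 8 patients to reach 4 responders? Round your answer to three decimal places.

Y = trial on which the fourth success occurs; negative binomial, r=4, p=0.40.
P(Y=8) = C(7,3) · p^4 · (1−p)^4
= 35 · 0.0256 · 0.1296 = 0.11612

0.116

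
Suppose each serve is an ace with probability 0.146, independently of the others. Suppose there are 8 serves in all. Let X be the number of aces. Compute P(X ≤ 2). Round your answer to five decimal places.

X ~ Binomial(8, 0.146); P(X ≤ 2) = Σ C(8,k) p^k (1−p)^(8−k) over k:
  k=0: C(8,0)·0.146^0·0.854^8 = 0.2829196
  k=1: C(8,1)·0.146^1·0.854^7 = 0.3869438
  k=2: C(8,2)·0.146^2·0.854^6 = 0.2315320
Total = 0.9013954

0.90140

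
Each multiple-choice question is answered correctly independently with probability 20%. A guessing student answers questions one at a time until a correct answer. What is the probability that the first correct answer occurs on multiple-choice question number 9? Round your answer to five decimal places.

0.03355

Geometric (trials to first success), p = 0.20.
P(Y = 9) = (1−p)^8 · p = 0.16777 · 0.20 = 0.0335544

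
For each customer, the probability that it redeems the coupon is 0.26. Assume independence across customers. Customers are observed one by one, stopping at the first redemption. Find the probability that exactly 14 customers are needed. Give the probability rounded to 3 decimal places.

Geometric (trials to first success), p = 0.26.
P(Y = 14) = (1−p)^13 · p = 0.019953 · 0.26 = 0.00519

0.005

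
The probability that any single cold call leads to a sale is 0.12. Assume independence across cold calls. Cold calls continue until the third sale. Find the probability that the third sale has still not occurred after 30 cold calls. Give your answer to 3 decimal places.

0.285

Needing more than 30 cold calls ⇔ fewer than 3 successes in the first 30. With X ~ Binomial(30, 0.12), P(Y > 30) = P(X ≤ 2).
  k=0: C(30,0)·0.12^0·0.88^30 = 0.02160
  k=1: C(30,1)·0.12^1·0.88^29 = 0.08837
  k=2: C(30,2)·0.12^2·0.88^28 = 0.17473
P(X ≤ 2) = 0.28470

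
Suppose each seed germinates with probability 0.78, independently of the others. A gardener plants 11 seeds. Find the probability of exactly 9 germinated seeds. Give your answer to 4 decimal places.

X ~ Binomial(n=11, p=0.78).
P(X=9) = C(11,9) · p^9 · (1−p)^2
= 55 · 0.10687 · 0.0484 = 0.284485

0.2845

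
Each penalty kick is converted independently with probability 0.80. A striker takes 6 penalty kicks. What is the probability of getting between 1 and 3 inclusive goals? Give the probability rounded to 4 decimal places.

X ~ Binomial(6, 0.80); P(1 ≤ X ≤ 3) = Σ C(6,k) p^k (1−p)^(6−k) over k:
  k=1: C(6,1)·0.80^1·0.20^5 = 0.001536
  k=2: C(6,2)·0.80^2·0.20^4 = 0.015360
  k=3: C(6,3)·0.80^3·0.20^3 = 0.081920
Total = 0.098816

0.0988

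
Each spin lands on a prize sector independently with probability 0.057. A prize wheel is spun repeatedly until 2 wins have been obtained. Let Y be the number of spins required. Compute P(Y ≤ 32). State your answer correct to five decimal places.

Finishing within 32 spins ⇔ at least 2 successes in the first 32. With X ~ Binomial(32, 0.057), P(Y ≤ 32) = 1 − P(X ≤ 1).
  k=0: C(32,0)·0.057^0·0.943^32 = 0.1528883
  k=1: C(32,1)·0.057^1·0.943^31 = 0.2957245
1 − 0.4486128 = 0.5513872

0.55139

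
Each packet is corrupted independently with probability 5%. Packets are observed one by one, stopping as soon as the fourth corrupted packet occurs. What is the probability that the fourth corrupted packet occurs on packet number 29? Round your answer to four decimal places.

0.0057

Y = trial on which the fourth success occurs; negative binomial, r=4, p=0.05.
P(Y=29) = C(28,3) · p^4 · (1−p)^25
= 3276 · 6.25e-06 · 0.27739 = 0.005680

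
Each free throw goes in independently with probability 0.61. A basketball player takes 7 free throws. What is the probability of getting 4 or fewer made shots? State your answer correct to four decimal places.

X ~ Binomial(7, 0.61); P(X ≤ 4) = Σ C(7,k) p^k (1−p)^(7−k) over k:
  k=0: C(7,0)·0.61^0·0.39^7 = 0.001372
  k=1: C(7,1)·0.61^1·0.39^6 = 0.015025
  k=2: C(7,2)·0.61^2·0.39^5 = 0.070502
  k=3: C(7,3)·0.61^3·0.39^4 = 0.183788
  k=4: C(7,4)·0.61^4·0.39^3 = 0.287463
Total = 0.558149

0.5581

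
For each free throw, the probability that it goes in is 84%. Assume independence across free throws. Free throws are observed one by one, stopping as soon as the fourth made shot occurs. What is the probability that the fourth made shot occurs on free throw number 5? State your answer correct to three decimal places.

0.319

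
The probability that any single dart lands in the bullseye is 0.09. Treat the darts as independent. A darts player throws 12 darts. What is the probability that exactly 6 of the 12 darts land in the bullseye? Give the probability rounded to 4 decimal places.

0.0003

X ~ Binomial(n=12, p=0.09).
P(X=6) = C(12,6) · p^6 · (1−p)^6
= 924 · 5.3144e-07 · 0.56787 = 0.000279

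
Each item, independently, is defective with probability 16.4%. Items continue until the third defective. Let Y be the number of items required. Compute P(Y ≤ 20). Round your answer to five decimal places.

Finishing within 20 items ⇔ at least 3 successes in the first 20. With X ~ Binomial(20, 0.164), P(Y ≤ 20) = 1 − P(X ≤ 2).
  k=0: C(20,0)·0.164^0·0.836^20 = 0.0278052
  k=1: C(20,1)·0.164^1·0.836^19 = 0.1090921
  k=2: C(20,2)·0.164^2·0.836^18 = 0.2033079
1 − 0.3402051 = 0.6597949

0.65979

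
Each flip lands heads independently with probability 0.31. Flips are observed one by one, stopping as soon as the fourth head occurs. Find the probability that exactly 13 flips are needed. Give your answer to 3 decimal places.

0.072

Y = trial on which the fourth success occurs; negative binomial, r=4, p=0.31.
P(Y=13) = C(12,3) · p^4 · (1−p)^9
= 220 · 0.0092352 · 0.035452 = 0.07203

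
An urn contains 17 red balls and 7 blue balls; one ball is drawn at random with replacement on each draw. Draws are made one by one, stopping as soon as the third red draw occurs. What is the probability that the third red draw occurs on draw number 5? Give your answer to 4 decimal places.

0.1814

Y = trial on which the third success occurs; negative binomial, r=3, p=0.708333.
P(Y=5) = C(4,2) · p^3 · (1−p)^2
= 6 · 0.3554 · 0.085069 = 0.181400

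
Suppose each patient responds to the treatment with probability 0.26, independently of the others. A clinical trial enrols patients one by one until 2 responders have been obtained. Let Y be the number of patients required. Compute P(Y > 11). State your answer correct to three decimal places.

Needing more than 11 patients ⇔ fewer than 2 successes in the first 11. With X ~ Binomial(11, 0.26), P(Y > 11) = P(X ≤ 1).
  k=0: C(11,0)·0.26^0·0.74^11 = 0.03644
  k=1: C(11,1)·0.26^1·0.74^10 = 0.14083
P(X ≤ 1) = 0.17726

0.177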